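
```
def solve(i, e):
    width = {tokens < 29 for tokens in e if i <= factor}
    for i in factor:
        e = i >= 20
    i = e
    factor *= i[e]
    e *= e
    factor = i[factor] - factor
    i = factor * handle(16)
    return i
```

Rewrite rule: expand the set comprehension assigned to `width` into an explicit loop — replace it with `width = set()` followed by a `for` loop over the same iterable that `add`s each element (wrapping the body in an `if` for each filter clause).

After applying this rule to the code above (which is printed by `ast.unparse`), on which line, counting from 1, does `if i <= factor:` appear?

Transformed code:
def solve(i, e):
    width = set()
    for tokens in e:
        if i <= factor:
            width.add(tokens < 29)
    for i in factor:
        e = i >= 20
    i = e
    factor *= i[e]
    e *= e
    factor = i[factor] - factor
    i = factor * handle(16)
    return i

4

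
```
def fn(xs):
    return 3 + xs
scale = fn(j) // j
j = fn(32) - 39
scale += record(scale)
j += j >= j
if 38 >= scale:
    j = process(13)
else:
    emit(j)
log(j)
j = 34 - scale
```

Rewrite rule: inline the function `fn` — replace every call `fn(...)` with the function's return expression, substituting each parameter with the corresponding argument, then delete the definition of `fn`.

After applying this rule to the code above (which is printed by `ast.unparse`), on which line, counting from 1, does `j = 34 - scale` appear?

10

Transformed code:
scale = (3 + j) // j
j = 3 + 32 - 39
scale += record(scale)
j += j >= j
if 38 >= scale:
    j = process(13)
else:
    emit(j)
log(j)
j = 34 - scale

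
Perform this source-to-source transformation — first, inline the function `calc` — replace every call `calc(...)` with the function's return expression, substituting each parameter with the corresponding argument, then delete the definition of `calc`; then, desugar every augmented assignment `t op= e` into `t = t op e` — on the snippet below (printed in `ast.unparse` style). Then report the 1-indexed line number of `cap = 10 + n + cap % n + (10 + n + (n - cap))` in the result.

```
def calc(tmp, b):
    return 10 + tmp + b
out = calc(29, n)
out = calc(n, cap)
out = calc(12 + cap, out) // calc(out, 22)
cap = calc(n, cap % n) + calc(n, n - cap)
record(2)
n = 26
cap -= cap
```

4

Transformed code:
out = 10 + 29 + n
out = 10 + n + cap
out = (10 + (12 + cap) + out) // (10 + out + 22)
cap = 10 + n + cap % n + (10 + n + (n - cap))
record(2)
n = 26
cap = cap - cap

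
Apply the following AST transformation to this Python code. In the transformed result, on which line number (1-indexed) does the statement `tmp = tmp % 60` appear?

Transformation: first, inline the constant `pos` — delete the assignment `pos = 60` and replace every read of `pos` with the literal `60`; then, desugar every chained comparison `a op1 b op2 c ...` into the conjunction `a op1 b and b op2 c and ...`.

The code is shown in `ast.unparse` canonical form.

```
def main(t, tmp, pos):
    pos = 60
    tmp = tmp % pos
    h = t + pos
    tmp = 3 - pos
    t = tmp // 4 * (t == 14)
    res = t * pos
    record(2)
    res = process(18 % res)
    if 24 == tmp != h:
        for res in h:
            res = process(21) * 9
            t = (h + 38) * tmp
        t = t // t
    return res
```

Transformed code:
def main(t, tmp, pos):
    tmp = tmp % 60
    h = t + 60
    tmp = 3 - 60
    t = tmp // 4 * (t == 14)
    res = t * 60
    record(2)
    res = process(18 % res)
    if 24 == tmp and tmp != h:
        for res in h:
            res = process(21) * 9
            t = (h + 38) * tmp
        t = t // t
    return res

2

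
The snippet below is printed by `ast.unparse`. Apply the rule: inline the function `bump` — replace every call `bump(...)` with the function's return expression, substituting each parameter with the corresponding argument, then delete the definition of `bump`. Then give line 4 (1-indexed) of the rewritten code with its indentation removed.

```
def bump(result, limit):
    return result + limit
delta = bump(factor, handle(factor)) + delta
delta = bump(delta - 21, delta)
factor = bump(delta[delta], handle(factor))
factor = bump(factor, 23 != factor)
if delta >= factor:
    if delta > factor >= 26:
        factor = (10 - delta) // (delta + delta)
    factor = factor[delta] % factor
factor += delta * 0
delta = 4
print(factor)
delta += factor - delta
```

Transformed code:
delta = factor + handle(factor) + delta
delta = delta - 21 + delta
factor = delta[delta] + handle(factor)
factor = factor + (23 != factor)
if delta >= factor:
    if delta > factor >= 26:
        factor = (10 - delta) // (delta + delta)
    factor = factor[delta] % factor
factor += delta * 0
delta = 4
print(factor)
delta += factor - delta

factor = factor + (23 != factor)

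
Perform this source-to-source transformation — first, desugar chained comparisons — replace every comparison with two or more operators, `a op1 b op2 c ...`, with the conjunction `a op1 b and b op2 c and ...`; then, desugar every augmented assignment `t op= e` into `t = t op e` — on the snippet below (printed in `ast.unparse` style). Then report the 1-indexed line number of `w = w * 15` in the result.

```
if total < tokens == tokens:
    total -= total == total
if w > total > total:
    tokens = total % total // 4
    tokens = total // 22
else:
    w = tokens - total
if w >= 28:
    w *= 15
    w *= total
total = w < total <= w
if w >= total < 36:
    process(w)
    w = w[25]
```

Transformed code:
if total < tokens and tokens == tokens:
    total = total - (total == total)
if w > total and total > total:
    tokens = total % total // 4
    tokens = total // 22
else:
    w = tokens - total
if w >= 28:
    w = w * 15
    w = w * total
total = w < total and total <= w
if w >= total and total < 36:
    process(w)
    w = w[25]

9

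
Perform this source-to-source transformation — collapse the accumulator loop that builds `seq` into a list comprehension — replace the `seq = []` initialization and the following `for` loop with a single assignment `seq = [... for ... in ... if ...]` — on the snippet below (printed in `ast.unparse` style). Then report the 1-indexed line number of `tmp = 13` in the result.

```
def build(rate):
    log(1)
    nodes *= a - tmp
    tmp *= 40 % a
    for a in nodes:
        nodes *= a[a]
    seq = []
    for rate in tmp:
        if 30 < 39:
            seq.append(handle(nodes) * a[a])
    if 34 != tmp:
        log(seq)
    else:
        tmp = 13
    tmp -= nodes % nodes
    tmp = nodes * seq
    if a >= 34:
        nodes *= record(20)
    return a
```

11

Transformed code:
def build(rate):
    log(1)
    nodes *= a - tmp
    tmp *= 40 % a
    for a in nodes:
        nodes *= a[a]
    seq = [handle(nodes) * a[a] for rate in tmp if 30 < 39]
    if 34 != tmp:
        log(seq)
    else:
        tmp = 13
    tmp -= nodes % nodes
    tmp = nodes * seq
    if a >= 34:
        nodes *= record(20)
    return a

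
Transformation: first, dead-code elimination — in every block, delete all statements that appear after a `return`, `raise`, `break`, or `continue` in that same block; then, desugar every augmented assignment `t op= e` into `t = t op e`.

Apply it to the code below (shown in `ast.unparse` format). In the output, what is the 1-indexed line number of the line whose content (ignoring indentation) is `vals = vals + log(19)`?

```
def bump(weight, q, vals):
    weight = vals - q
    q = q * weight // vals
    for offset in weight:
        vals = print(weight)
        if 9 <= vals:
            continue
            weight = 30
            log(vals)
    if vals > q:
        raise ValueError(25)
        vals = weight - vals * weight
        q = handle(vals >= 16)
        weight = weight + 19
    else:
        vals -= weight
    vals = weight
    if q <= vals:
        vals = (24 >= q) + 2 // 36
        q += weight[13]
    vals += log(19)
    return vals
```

16

Transformed code:
def bump(weight, q, vals):
    weight = vals - q
    q = q * weight // vals
    for offset in weight:
        vals = print(weight)
        if 9 <= vals:
            continue
    if vals > q:
        raise ValueError(25)
    else:
        vals = vals - weight
    vals = weight
    if q <= vals:
        vals = (24 >= q) + 2 // 36
        q = q + weight[13]
    vals = vals + log(19)
    return vals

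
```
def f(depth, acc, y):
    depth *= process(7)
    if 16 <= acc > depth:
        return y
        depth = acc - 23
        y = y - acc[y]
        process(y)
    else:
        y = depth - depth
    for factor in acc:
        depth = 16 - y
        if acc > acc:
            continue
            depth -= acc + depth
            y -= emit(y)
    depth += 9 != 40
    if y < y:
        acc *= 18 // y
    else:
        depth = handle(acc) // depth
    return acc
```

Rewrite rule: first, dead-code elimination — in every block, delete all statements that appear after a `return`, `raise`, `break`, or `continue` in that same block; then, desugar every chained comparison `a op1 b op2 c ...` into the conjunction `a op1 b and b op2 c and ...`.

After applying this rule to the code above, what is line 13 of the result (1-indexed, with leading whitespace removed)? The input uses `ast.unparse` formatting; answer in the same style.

Transformed code:
def f(depth, acc, y):
    depth *= process(7)
    if 16 <= acc and acc > depth:
        return y
    else:
        y = depth - depth
    for factor in acc:
        depth = 16 - y
        if acc > acc:
            continue
    depth += 9 != 40
    if y < y:
        acc *= 18 // y
    else:
        depth = handle(acc) // depth
    return acc

acc *= 18 // y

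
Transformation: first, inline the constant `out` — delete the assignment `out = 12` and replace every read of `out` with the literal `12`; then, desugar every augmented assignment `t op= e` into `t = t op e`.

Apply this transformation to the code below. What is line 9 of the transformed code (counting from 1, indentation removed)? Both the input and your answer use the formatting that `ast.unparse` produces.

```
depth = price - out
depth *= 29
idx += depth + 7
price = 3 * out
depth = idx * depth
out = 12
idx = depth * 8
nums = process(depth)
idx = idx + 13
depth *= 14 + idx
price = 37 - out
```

depth = depth * (14 + idx)

Transformed code:
depth = price - 12
depth = depth * 29
idx = idx + (depth + 7)
price = 3 * 12
depth = idx * depth
idx = depth * 8
nums = process(depth)
idx = idx + 13
depth = depth * (14 + idx)
price = 37 - 12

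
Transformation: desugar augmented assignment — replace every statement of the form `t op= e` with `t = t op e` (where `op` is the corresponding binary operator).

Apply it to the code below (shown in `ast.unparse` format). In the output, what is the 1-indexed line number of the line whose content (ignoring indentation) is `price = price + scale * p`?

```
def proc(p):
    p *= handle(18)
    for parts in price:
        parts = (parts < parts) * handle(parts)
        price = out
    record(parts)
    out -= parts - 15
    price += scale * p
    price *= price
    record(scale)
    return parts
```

8

Transformed code:
def proc(p):
    p = p * handle(18)
    for parts in price:
        parts = (parts < parts) * handle(parts)
        price = out
    record(parts)
    out = out - (parts - 15)
    price = price + scale * p
    price = price * price
    record(scale)
    return parts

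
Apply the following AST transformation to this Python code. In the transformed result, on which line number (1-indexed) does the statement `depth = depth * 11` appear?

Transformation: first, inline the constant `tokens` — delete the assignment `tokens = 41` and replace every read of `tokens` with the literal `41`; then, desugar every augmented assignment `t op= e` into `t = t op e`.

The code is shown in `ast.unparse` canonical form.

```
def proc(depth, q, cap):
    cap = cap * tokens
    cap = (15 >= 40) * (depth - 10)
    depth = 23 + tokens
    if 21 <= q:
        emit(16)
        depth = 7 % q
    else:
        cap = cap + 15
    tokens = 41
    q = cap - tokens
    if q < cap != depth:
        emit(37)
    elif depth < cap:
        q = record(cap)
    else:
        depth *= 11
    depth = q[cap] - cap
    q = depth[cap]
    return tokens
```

Transformed code:
def proc(depth, q, cap):
    cap = cap * 41
    cap = (15 >= 40) * (depth - 10)
    depth = 23 + 41
    if 21 <= q:
        emit(16)
        depth = 7 % q
    else:
        cap = cap + 15
    q = cap - 41
    if q < cap != depth:
        emit(37)
    elif depth < cap:
        q = record(cap)
    else:
        depth = depth * 11
    depth = q[cap] - cap
    q = depth[cap]
    return 41

16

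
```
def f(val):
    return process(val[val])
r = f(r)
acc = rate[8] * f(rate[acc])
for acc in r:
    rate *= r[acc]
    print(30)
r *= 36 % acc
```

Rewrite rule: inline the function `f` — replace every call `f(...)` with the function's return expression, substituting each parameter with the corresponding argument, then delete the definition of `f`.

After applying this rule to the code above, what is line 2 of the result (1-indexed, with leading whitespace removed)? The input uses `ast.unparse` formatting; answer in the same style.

acc = rate[8] * process(rate[acc][rate[acc]])

Transformed code:
r = process(r[r])
acc = rate[8] * process(rate[acc][rate[acc]])
for acc in r:
    rate *= r[acc]
    print(30)
r *= 36 % acc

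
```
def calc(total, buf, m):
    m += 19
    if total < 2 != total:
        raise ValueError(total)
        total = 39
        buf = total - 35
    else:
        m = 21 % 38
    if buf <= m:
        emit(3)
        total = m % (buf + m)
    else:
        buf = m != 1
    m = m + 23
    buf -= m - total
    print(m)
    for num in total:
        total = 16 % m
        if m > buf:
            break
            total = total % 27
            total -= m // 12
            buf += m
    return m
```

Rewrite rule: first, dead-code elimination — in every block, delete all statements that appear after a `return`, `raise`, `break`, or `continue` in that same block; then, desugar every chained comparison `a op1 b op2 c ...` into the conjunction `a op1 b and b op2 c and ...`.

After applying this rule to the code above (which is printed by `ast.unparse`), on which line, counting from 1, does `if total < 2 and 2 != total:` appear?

3

Transformed code:
def calc(total, buf, m):
    m += 19
    if total < 2 and 2 != total:
        raise ValueError(total)
    else:
        m = 21 % 38
    if buf <= m:
        emit(3)
        total = m % (buf + m)
    else:
        buf = m != 1
    m = m + 23
    buf -= m - total
    print(m)
    for num in total:
        total = 16 % m
        if m > buf:
            break
    return m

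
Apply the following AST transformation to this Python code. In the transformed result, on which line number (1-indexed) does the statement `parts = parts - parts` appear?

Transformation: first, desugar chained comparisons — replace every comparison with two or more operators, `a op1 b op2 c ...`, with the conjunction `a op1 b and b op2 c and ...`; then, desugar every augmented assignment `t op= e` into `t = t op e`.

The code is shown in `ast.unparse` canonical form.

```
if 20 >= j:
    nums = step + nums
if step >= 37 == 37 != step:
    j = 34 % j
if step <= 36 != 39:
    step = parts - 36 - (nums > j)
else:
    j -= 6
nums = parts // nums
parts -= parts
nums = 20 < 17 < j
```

Transformed code:
if 20 >= j:
    nums = step + nums
if step >= 37 and 37 == 37 and (37 != step):
    j = 34 % j
if step <= 36 and 36 != 39:
    step = parts - 36 - (nums > j)
else:
    j = j - 6
nums = parts // nums
parts = parts - parts
nums = 20 < 17 and 17 < j

10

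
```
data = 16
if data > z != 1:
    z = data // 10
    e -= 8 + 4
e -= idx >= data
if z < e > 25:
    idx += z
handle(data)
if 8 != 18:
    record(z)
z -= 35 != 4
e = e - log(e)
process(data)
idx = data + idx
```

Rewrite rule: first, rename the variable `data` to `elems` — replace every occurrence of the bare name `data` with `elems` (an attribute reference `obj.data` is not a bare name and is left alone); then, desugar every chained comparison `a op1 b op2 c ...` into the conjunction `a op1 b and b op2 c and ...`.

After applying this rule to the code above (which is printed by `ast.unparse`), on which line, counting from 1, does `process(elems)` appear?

Transformed code:
elems = 16
if elems > z and z != 1:
    z = elems // 10
    e -= 8 + 4
e -= idx >= elems
if z < e and e > 25:
    idx += z
handle(elems)
if 8 != 18:
    record(z)
z -= 35 != 4
e = e - log(e)
process(elems)
idx = elems + idx

13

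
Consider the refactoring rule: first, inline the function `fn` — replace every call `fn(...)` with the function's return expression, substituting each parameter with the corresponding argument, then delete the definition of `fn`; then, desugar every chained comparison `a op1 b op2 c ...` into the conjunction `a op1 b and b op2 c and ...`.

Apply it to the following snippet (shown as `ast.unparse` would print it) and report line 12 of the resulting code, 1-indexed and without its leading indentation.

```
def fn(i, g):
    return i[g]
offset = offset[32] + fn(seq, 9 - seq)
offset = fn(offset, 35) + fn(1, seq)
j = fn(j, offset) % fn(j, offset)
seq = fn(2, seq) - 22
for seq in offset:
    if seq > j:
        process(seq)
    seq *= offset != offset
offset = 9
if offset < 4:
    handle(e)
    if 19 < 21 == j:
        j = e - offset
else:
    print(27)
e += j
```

Transformed code:
offset = offset[32] + seq[9 - seq]
offset = offset[35] + 1[seq]
j = j[offset] % j[offset]
seq = 2[seq] - 22
for seq in offset:
    if seq > j:
        process(seq)
    seq *= offset != offset
offset = 9
if offset < 4:
    handle(e)
    if 19 < 21 and 21 == j:
        j = e - offset
else:
    print(27)
e += j

if 19 < 21 and 21 == j:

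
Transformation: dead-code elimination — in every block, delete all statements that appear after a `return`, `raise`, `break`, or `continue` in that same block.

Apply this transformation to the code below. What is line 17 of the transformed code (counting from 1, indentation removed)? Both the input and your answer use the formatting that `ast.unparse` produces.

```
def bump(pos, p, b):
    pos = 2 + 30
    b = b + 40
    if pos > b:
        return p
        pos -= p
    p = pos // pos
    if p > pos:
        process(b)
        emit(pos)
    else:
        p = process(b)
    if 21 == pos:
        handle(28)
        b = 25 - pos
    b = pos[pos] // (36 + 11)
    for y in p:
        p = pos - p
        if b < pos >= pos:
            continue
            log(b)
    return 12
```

Transformed code:
def bump(pos, p, b):
    pos = 2 + 30
    b = b + 40
    if pos > b:
        return p
    p = pos // pos
    if p > pos:
        process(b)
        emit(pos)
    else:
        p = process(b)
    if 21 == pos:
        handle(28)
        b = 25 - pos
    b = pos[pos] // (36 + 11)
    for y in p:
        p = pos - p
        if b < pos >= pos:
            continue
    return 12

p = pos - p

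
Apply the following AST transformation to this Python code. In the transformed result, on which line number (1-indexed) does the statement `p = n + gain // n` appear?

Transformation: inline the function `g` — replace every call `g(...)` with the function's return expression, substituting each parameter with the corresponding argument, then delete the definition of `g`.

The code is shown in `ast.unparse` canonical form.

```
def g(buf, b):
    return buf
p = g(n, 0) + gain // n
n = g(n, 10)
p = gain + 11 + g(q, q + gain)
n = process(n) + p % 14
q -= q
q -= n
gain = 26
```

Transformed code:
p = n + gain // n
n = n
p = gain + 11 + q
n = process(n) + p % 14
q -= q
q -= n
gain = 26

1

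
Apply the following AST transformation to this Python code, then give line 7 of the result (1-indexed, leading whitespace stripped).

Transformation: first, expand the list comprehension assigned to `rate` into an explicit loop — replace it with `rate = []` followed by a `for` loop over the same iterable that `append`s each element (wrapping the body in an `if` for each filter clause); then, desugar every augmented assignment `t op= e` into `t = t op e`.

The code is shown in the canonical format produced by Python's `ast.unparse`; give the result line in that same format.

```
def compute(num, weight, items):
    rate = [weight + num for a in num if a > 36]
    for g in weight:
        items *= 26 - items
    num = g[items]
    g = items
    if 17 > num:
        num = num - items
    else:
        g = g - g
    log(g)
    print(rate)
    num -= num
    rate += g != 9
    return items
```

items = items * (26 - items)

Transformed code:
def compute(num, weight, items):
    rate = []
    for a in num:
        if a > 36:
            rate.append(weight + num)
    for g in weight:
        items = items * (26 - items)
    num = g[items]
    g = items
    if 17 > num:
        num = num - items
    else:
        g = g - g
    log(g)
    print(rate)
    num = num - num
    rate = rate + (g != 9)
    return items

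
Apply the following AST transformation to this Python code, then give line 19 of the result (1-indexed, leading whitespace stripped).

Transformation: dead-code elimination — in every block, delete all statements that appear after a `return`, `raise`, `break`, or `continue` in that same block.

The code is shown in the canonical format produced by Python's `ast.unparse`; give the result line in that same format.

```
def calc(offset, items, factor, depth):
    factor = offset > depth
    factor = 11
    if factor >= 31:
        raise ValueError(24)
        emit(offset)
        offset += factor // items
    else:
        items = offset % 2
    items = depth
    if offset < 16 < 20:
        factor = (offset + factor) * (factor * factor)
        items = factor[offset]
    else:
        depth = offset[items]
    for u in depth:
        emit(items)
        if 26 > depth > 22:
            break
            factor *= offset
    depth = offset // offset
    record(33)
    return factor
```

record(33)

Transformed code:
def calc(offset, items, factor, depth):
    factor = offset > depth
    factor = 11
    if factor >= 31:
        raise ValueError(24)
    else:
        items = offset % 2
    items = depth
    if offset < 16 < 20:
        factor = (offset + factor) * (factor * factor)
        items = factor[offset]
    else:
        depth = offset[items]
    for u in depth:
        emit(items)
        if 26 > depth > 22:
            break
    depth = offset // offset
    record(33)
    return factor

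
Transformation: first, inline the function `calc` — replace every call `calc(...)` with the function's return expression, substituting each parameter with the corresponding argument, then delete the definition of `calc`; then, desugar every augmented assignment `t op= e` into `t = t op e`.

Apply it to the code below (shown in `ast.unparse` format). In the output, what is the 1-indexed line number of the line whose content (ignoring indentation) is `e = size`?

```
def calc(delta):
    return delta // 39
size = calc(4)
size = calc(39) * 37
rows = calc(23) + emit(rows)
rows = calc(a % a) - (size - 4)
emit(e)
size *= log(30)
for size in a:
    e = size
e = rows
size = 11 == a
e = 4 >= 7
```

8

Transformed code:
size = 4 // 39
size = 39 // 39 * 37
rows = 23 // 39 + emit(rows)
rows = a % a // 39 - (size - 4)
emit(e)
size = size * log(30)
for size in a:
    e = size
e = rows
size = 11 == a
e = 4 >= 7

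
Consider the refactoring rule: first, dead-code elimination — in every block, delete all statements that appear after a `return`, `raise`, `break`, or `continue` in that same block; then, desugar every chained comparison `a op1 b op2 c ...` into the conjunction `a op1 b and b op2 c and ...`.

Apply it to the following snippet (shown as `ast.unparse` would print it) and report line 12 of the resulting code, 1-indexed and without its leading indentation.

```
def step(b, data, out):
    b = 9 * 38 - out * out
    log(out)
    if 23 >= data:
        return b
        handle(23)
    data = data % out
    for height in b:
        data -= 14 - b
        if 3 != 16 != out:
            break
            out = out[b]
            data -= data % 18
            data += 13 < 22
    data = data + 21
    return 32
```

return 32

Transformed code:
def step(b, data, out):
    b = 9 * 38 - out * out
    log(out)
    if 23 >= data:
        return b
    data = data % out
    for height in b:
        data -= 14 - b
        if 3 != 16 and 16 != out:
            break
    data = data + 21
    return 32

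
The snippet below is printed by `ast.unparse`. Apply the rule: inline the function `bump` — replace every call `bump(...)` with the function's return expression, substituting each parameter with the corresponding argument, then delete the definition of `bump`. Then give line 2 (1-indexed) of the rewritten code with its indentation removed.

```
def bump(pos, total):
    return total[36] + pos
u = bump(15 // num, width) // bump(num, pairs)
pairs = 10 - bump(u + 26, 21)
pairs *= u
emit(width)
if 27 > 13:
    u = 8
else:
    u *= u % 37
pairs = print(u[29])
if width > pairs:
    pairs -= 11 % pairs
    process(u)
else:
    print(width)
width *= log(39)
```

Transformed code:
u = (width[36] + 15 // num) // (pairs[36] + num)
pairs = 10 - (21[36] + (u + 26))
pairs *= u
emit(width)
if 27 > 13:
    u = 8
else:
    u *= u % 37
pairs = print(u[29])
if width > pairs:
    pairs -= 11 % pairs
    process(u)
else:
    print(width)
width *= log(39)

pairs = 10 - (21[36] + (u + 26))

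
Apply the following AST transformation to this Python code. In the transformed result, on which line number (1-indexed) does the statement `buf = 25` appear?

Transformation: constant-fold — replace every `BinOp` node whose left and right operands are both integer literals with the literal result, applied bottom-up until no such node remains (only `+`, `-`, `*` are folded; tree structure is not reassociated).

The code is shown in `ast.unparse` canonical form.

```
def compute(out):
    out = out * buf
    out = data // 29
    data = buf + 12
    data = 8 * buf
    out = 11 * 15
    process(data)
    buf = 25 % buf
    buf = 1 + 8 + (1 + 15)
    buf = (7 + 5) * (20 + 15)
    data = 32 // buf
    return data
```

Transformed code:
def compute(out):
    out = out * buf
    out = data // 29
    data = buf + 12
    data = 8 * buf
    out = 165
    process(data)
    buf = 25 % buf
    buf = 25
    buf = 420
    data = 32 // buf
    return data

9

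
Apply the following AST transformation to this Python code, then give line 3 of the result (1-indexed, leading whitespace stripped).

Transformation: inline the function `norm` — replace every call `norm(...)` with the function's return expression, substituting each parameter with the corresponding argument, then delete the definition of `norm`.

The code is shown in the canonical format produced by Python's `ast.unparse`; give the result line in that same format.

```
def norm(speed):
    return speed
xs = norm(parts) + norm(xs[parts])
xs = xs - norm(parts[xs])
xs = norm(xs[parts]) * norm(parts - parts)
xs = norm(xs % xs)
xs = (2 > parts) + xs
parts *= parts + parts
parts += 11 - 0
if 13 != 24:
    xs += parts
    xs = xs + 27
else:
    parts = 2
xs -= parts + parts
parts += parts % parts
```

Transformed code:
xs = parts + xs[parts]
xs = xs - parts[xs]
xs = xs[parts] * (parts - parts)
xs = xs % xs
xs = (2 > parts) + xs
parts *= parts + parts
parts += 11 - 0
if 13 != 24:
    xs += parts
    xs = xs + 27
else:
    parts = 2
xs -= parts + parts
parts += parts % parts

xs = xs[parts] * (parts - parts)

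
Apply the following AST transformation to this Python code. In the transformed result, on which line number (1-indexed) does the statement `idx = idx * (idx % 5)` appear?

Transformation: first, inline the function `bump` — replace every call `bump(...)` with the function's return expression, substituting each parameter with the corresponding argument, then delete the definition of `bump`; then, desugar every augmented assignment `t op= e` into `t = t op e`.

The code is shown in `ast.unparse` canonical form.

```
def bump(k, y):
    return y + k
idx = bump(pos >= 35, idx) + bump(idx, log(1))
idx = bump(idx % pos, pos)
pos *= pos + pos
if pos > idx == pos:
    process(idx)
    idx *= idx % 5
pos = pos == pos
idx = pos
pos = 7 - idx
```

6

Transformed code:
idx = idx + (pos >= 35) + (log(1) + idx)
idx = pos + idx % pos
pos = pos * (pos + pos)
if pos > idx == pos:
    process(idx)
    idx = idx * (idx % 5)
pos = pos == pos
idx = pos
pos = 7 - idx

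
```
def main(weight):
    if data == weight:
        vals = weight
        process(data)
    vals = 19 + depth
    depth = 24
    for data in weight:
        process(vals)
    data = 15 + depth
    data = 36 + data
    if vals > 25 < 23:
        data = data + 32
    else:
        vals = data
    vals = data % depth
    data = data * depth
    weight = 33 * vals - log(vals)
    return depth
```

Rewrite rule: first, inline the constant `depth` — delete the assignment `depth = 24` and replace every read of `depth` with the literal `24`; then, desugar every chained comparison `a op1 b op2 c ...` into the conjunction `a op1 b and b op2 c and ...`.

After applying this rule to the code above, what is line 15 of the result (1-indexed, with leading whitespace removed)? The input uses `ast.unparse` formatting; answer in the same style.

Transformed code:
def main(weight):
    if data == weight:
        vals = weight
        process(data)
    vals = 19 + 24
    for data in weight:
        process(vals)
    data = 15 + 24
    data = 36 + data
    if vals > 25 and 25 < 23:
        data = data + 32
    else:
        vals = data
    vals = data % 24
    data = data * 24
    weight = 33 * vals - log(vals)
    return 24

data = data * 24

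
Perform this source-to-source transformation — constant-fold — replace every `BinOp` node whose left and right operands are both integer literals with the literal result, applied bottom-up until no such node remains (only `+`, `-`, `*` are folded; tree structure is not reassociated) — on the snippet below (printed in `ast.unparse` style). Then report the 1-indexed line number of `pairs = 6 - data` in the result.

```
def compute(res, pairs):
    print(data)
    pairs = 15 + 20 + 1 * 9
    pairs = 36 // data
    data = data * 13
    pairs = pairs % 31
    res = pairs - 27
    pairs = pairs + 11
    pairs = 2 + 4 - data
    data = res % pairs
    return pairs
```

Transformed code:
def compute(res, pairs):
    print(data)
    pairs = 44
    pairs = 36 // data
    data = data * 13
    pairs = pairs % 31
    res = pairs - 27
    pairs = pairs + 11
    pairs = 6 - data
    data = res % pairs
    return pairs

9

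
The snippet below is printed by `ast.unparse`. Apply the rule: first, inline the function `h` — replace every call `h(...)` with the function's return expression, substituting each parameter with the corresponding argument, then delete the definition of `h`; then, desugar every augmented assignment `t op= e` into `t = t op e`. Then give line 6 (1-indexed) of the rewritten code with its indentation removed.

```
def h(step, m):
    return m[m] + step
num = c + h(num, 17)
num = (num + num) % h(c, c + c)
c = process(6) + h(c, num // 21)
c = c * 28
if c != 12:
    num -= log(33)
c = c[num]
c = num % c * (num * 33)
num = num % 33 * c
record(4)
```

Transformed code:
num = c + (17[17] + num)
num = (num + num) % ((c + c)[c + c] + c)
c = process(6) + ((num // 21)[num // 21] + c)
c = c * 28
if c != 12:
    num = num - log(33)
c = c[num]
c = num % c * (num * 33)
num = num % 33 * c
record(4)

num = num - log(33)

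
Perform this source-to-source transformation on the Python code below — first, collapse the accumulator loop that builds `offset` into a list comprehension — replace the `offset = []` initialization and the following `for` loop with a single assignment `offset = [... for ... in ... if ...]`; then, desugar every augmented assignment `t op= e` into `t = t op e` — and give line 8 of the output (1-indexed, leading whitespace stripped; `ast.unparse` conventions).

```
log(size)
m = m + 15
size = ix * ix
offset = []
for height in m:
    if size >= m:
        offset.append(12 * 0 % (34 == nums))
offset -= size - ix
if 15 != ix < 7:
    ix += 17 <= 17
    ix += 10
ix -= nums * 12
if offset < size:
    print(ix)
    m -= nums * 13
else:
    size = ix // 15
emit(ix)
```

Transformed code:
log(size)
m = m + 15
size = ix * ix
offset = [12 * 0 % (34 == nums) for height in m if size >= m]
offset = offset - (size - ix)
if 15 != ix < 7:
    ix = ix + (17 <= 17)
    ix = ix + 10
ix = ix - nums * 12
if offset < size:
    print(ix)
    m = m - nums * 13
else:
    size = ix // 15
emit(ix)

ix = ix + 10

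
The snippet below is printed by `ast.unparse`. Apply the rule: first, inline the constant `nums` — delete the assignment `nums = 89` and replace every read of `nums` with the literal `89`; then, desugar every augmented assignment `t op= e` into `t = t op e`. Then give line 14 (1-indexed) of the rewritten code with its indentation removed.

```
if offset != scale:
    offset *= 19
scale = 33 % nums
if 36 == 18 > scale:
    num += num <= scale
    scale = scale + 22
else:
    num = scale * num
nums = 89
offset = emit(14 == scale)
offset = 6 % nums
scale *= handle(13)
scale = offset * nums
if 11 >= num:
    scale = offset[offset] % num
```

scale = offset[offset] % num

Transformed code:
if offset != scale:
    offset = offset * 19
scale = 33 % 89
if 36 == 18 > scale:
    num = num + (num <= scale)
    scale = scale + 22
else:
    num = scale * num
offset = emit(14 == scale)
offset = 6 % 89
scale = scale * handle(13)
scale = offset * 89
if 11 >= num:
    scale = offset[offset] % num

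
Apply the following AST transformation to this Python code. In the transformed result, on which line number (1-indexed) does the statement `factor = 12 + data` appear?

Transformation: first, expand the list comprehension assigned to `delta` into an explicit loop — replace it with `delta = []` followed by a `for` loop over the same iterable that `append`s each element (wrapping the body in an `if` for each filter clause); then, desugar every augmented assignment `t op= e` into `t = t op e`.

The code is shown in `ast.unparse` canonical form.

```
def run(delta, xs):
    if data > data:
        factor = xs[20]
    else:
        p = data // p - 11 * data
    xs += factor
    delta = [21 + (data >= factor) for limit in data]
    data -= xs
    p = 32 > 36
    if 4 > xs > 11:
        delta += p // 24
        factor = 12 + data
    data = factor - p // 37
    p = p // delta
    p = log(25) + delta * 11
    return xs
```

14

Transformed code:
def run(delta, xs):
    if data > data:
        factor = xs[20]
    else:
        p = data // p - 11 * data
    xs = xs + factor
    delta = []
    for limit in data:
        delta.append(21 + (data >= factor))
    data = data - xs
    p = 32 > 36
    if 4 > xs > 11:
        delta = delta + p // 24
        factor = 12 + data
    data = factor - p // 37
    p = p // delta
    p = log(25) + delta * 11
    return xs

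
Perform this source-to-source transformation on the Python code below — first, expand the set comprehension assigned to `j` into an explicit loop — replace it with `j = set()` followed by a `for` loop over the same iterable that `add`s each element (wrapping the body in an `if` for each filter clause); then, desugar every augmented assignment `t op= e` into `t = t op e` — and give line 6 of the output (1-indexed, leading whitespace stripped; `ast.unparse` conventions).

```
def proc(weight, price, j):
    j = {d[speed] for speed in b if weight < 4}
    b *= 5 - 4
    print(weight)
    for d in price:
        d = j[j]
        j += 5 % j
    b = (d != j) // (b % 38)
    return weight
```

Transformed code:
def proc(weight, price, j):
    j = set()
    for speed in b:
        if weight < 4:
            j.add(d[speed])
    b = b * (5 - 4)
    print(weight)
    for d in price:
        d = j[j]
        j = j + 5 % j
    b = (d != j) // (b % 38)
    return weight

b = b * (5 - 4)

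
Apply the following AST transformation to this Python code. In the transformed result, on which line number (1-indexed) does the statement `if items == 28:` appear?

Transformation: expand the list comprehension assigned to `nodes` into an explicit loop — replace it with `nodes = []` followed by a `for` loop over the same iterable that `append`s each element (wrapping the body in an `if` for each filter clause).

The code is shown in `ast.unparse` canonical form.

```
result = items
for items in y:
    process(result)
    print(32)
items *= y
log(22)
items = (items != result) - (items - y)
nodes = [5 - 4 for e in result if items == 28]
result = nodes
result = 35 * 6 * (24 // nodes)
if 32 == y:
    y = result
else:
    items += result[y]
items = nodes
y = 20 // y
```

Transformed code:
result = items
for items in y:
    process(result)
    print(32)
items *= y
log(22)
items = (items != result) - (items - y)
nodes = []
for e in result:
    if items == 28:
        nodes.append(5 - 4)
result = nodes
result = 35 * 6 * (24 // nodes)
if 32 == y:
    y = result
else:
    items += result[y]
items = nodes
y = 20 // y

10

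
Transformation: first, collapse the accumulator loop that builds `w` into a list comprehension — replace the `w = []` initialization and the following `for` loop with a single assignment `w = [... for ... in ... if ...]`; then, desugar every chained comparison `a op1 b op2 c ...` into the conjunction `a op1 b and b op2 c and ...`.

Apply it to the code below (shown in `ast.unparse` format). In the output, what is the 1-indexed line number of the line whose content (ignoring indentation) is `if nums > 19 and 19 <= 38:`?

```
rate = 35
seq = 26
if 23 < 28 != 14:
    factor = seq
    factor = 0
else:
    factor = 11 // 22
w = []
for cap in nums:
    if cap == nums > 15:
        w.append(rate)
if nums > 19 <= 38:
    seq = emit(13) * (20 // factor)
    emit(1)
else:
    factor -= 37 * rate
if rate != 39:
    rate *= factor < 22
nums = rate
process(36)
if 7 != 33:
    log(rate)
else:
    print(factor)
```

Transformed code:
rate = 35
seq = 26
if 23 < 28 and 28 != 14:
    factor = seq
    factor = 0
else:
    factor = 11 // 22
w = [rate for cap in nums if cap == nums and nums > 15]
if nums > 19 and 19 <= 38:
    seq = emit(13) * (20 // factor)
    emit(1)
else:
    factor -= 37 * rate
if rate != 39:
    rate *= factor < 22
nums = rate
process(36)
if 7 != 33:
    log(rate)
else:
    print(factor)

9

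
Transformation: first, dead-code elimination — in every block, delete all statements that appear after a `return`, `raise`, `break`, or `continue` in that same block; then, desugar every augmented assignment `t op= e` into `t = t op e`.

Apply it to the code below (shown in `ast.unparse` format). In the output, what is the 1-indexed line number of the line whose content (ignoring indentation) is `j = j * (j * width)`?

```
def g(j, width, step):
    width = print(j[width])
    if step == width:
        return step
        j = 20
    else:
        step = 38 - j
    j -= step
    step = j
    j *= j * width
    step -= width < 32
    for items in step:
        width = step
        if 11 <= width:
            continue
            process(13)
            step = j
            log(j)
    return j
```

9

Transformed code:
def g(j, width, step):
    width = print(j[width])
    if step == width:
        return step
    else:
        step = 38 - j
    j = j - step
    step = j
    j = j * (j * width)
    step = step - (width < 32)
    for items in step:
        width = step
        if 11 <= width:
            continue
    return j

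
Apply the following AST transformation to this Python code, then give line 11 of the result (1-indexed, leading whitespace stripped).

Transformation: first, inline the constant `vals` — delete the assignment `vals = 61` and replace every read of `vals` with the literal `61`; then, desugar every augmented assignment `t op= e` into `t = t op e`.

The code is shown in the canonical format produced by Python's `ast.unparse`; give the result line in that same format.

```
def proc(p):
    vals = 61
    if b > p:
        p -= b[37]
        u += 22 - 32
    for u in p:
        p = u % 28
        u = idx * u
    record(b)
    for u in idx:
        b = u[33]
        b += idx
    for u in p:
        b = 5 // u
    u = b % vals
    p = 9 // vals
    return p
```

Transformed code:
def proc(p):
    if b > p:
        p = p - b[37]
        u = u + (22 - 32)
    for u in p:
        p = u % 28
        u = idx * u
    record(b)
    for u in idx:
        b = u[33]
        b = b + idx
    for u in p:
        b = 5 // u
    u = b % 61
    p = 9 // 61
    return p

b = b + idx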